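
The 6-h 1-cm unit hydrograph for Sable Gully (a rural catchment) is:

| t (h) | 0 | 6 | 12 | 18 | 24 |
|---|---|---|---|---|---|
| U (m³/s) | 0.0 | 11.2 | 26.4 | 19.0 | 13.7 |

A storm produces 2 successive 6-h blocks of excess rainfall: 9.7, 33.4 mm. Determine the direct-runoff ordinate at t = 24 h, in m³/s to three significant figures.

Q ≈ 76.7 m³/s

By discrete convolution, Q_j = Σ (P_i / 10 mm) · U_{j−i}.
At t = 24 h (j=4): Q = (9.7/10)·13.7 + (33.4/10)·19.0 = 76.7 m³/s.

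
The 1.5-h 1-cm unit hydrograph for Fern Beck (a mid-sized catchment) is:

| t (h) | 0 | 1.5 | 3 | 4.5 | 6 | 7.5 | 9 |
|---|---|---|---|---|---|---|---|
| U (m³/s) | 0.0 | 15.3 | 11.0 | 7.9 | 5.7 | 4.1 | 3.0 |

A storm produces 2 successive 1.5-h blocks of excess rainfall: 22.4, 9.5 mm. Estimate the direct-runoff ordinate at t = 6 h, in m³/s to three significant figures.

By discrete convolution, Q_j = Σ (P_i / 10 mm) · U_{j−i}.
At t = 6 h (j=4): Q = (22.4/10)·5.7 + (9.5/10)·7.9 = 20.3 m³/s.

Q ≈ 20.3 m³/s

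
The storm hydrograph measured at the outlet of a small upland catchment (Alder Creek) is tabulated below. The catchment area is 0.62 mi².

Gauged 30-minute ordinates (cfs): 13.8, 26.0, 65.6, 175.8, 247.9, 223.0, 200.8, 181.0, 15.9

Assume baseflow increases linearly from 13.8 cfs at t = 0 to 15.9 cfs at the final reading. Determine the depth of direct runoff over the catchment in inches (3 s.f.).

Direct runoff: 0.00, 11.94, 51.27, 161.21, 233.05, 207.89, 185.43, 165.36, 0.00 cfs; ΣQ_DR = 1016 cfs.
V = ΣQ_DR · Δt = 1016 × 1800 s = 1.829 × 10^6 ft³.
Over A = 0.62 mi², depth = V / A = 1.27 in.

d ≈ 1.27 in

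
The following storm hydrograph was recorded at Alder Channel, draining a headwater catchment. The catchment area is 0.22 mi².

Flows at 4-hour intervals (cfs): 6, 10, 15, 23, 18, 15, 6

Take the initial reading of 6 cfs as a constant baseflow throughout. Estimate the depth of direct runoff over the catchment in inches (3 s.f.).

d ≈ 1.44 in

Direct runoff: 0.0, 4.0, 9.0, 17.0, 12.0, 9.0, 0.0 cfs; ΣQ_DR = 51.00 cfs.
V = ΣQ_DR · Δt = 51.00 × 14400 s = 7.344 × 10^5 ft³.
Over A = 0.22 mi², depth = V / A = 1.44 in.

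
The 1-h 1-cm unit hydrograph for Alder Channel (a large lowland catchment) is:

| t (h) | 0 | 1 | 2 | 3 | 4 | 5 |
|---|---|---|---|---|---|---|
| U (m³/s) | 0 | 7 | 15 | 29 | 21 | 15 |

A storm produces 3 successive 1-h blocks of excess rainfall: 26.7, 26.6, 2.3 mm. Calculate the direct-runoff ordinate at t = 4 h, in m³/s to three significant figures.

By discrete convolution, Q_j = Σ (P_i / 10 mm) · U_{j−i}.
At t = 4 h (j=4): Q = (26.7/10)·21 + (26.6/10)·29 + (2.3/10)·15 = 137 m³/s.

Q ≈ 137 m³/s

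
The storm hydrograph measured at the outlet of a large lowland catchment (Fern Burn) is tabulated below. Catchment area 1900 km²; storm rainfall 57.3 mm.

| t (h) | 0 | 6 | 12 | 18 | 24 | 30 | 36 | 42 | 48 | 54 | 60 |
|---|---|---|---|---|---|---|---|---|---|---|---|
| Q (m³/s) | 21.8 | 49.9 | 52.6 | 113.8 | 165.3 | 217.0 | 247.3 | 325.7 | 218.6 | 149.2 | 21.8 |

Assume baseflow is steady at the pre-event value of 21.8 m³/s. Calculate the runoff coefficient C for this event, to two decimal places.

ΣQ_DR = 1343 m³/s; V = ΣQ_DR·Δt = 2.901 × 10^7 m³.
Runoff depth d = V / A = 15.27 mm.
C = d / P = 15.27 / 57.3 = 0.27.

C ≈ 0.27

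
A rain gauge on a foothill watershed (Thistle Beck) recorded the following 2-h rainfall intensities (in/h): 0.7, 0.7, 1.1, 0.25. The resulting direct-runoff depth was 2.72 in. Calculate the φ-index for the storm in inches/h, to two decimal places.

φ ≈ 0.38 in/h

Only the 3 blocks with intensity above φ contribute runoff: 0.7, 0.7, 1.1 in/h.
Σ(I−φ)·Δt = d  ⇒  (0.7+0.7+1.1 − 3φ)·2 = 2.72
φ = (2.500 − 2.72/2) / 3 = 0.38 in/h.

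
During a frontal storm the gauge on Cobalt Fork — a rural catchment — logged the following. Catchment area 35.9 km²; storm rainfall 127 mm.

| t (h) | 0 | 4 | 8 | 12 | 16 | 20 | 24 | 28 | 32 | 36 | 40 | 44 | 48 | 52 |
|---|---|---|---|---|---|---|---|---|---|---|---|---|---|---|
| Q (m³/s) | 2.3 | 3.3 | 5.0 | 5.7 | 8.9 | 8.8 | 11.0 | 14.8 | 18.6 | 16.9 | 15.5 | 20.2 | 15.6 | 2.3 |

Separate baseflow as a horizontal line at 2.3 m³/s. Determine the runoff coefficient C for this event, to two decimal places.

ΣQ_DR = 116.7 m³/s; V = ΣQ_DR·Δt = 1.680 × 10^6 m³.
Runoff depth d = V / A = 46.81 mm.
C = d / P = 46.81 / 127 = 0.37.

C ≈ 0.37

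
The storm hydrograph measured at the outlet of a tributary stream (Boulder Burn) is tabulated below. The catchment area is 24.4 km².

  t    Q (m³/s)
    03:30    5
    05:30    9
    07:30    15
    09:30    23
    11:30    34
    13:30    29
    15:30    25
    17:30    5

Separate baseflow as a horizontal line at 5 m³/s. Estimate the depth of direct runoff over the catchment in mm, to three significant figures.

Direct runoff: 0.0, 4.0, 10.0, 18.0, 29.0, 24.0, 20.0, 0.0 m³/s; ΣQ_DR = 105.0 m³/s.
V = ΣQ_DR · Δt = 105.0 × 7200 s = 7.560 × 10^5 m³.
Over A = 24.4 km², depth = V / A = 31.0 mm.

d ≈ 31.0 mm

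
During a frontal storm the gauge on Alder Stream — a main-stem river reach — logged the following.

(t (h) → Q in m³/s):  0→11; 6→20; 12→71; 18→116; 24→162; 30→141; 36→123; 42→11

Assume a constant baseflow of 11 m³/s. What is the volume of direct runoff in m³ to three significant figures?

V ≈ 1.22 × 10^7 m³

Direct-runoff ordinates (Q − Q_b): 0.0, 9.0, 60.0, 105.0, 151.0, 130.0, 112.0, 0.0 m³/s.
ΣQ_DR = 567.0 m³/s.
With Δt = 6 h = 21600 s, V = ΣQ_DR · Δt = 567.0 × 21600 = 1.22 × 10^7 m³.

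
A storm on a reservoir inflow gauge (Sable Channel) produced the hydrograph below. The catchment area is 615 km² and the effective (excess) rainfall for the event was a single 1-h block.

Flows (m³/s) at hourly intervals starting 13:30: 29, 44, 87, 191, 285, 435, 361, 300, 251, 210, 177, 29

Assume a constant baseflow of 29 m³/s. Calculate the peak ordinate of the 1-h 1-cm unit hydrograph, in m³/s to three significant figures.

Direct runoff: 0.0, 15.0, 58.0, 162.0, 256.0, 406.0, 332.0, 271.0, 222.0, 181.0, 148.0, 0.0 m³/s; ΣQ_DR = 2051 m³/s, peak = 406.0 m³/s.
Runoff depth d = ΣQ_DR·Δt / A = 2051 × 3600 / (615 km²) = 12.01 mm.
The 1-cm UH is the DRH scaled by (10 mm)/d, so U_p = 406.0 × 10/12.01 = 338 m³/s.

U_p ≈ 338 m³/s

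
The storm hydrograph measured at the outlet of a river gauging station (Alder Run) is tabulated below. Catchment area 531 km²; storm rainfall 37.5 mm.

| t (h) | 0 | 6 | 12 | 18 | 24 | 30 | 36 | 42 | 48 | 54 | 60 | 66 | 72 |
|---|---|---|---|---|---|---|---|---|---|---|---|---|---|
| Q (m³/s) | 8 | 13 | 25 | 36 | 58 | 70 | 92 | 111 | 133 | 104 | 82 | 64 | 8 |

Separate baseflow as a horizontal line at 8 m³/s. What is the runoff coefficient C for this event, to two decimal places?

ΣQ_DR = 700.0 m³/s; V = ΣQ_DR·Δt = 1.512 × 10^7 m³.
Runoff depth d = V / A = 28.47 mm.
C = d / P = 28.47 / 37.5 = 0.76.

C ≈ 0.76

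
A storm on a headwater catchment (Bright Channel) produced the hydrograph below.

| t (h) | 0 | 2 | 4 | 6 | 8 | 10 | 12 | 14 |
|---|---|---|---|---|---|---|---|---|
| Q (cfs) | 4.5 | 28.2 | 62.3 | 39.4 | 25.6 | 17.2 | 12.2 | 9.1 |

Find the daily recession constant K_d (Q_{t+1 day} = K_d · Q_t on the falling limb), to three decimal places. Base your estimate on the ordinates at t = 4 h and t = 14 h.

K_d ≈ 0.010

Between t = 4 h and t = 14 h the flow falls from 62.3 to 9.1 cfs over 5×2 h = 10 h.
Per-interval ratio K = (9.1/62.3)^(1/5) = 0.6806; K_d = K^(24/2) = 0.010.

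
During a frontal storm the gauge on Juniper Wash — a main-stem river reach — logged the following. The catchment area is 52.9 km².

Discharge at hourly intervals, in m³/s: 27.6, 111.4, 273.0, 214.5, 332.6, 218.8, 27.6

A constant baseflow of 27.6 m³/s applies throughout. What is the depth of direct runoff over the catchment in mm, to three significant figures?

d ≈ 68.9 mm

Direct runoff: 0.0, 83.8, 245.4, 186.9, 305.0, 191.2, 0.0 m³/s; ΣQ_DR = 1012 m³/s.
V = ΣQ_DR · Δt = 1012 × 3600 s = 3.644 × 10^6 m³.
Over A = 52.9 km², depth = V / A = 68.9 mm.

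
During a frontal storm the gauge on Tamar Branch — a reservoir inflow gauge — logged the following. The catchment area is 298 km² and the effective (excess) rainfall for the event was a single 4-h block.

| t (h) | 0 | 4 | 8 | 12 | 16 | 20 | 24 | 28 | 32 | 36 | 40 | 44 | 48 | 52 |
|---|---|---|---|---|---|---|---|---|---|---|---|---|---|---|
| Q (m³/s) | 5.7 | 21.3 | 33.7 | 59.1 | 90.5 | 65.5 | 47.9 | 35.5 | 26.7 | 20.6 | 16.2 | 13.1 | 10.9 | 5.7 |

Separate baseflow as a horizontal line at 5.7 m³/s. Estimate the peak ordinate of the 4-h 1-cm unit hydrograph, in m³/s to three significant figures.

Direct runoff: 0.0, 15.6, 28.0, 53.4, 84.8, 59.8, 42.2, 29.8, 21.0, 14.9, 10.5, 7.4, 5.2, 0.0 m³/s; ΣQ_DR = 372.6 m³/s, peak = 84.8 m³/s.
Runoff depth d = ΣQ_DR·Δt / A = 372.6 × 14400 / (298 km²) = 18.00 mm.
The 1-cm UH is the DRH scaled by (10 mm)/d, so U_p = 84.8 × 10/18.00 = 47.1 m³/s.

U_p ≈ 47.1 m³/s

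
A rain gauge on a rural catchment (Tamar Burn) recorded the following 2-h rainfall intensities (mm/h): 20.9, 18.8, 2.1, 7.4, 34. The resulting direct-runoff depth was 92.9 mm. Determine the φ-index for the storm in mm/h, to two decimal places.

φ ≈ 9.08 mm/h

Only the 3 blocks with intensity above φ contribute runoff: 20.9, 18.8, 34 mm/h.
Σ(I−φ)·Δt = d  ⇒  (20.9+18.8+34 − 3φ)·2 = 92.9
φ = (73.70 − 92.9/2) / 3 = 9.08 mm/h.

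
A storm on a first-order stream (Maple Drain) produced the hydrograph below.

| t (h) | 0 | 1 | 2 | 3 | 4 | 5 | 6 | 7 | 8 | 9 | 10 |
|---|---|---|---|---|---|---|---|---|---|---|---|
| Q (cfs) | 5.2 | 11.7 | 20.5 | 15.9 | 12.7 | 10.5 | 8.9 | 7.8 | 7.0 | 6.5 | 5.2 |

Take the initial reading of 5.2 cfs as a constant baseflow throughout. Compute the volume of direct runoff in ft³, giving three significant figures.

Direct-runoff ordinates (Q − Q_b): 0.0, 6.5, 15.3, 10.7, 7.5, 5.3, 3.7, 2.6, 1.8, 1.3, 0.0 cfs.
ΣQ_DR = 54.70 cfs.
With Δt = 1 h = 3600 s, V = ΣQ_DR · Δt = 54.70 × 3600 = 1.97 × 10^5 ft³.

V ≈ 1.97 × 10^5 ft³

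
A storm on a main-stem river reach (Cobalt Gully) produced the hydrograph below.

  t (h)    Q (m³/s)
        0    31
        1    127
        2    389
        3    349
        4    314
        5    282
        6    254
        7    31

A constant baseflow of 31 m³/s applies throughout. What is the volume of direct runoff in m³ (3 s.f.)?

Direct-runoff ordinates (Q − Q_b): 0.0, 96.0, 358.0, 318.0, 283.0, 251.0, 223.0, 0.0 m³/s.
ΣQ_DR = 1529 m³/s.
With Δt = 1 h = 3600 s, V = ΣQ_DR · Δt = 1529 × 3600 = 5.50 × 10^6 m³.

V ≈ 5.50 × 10^6 m³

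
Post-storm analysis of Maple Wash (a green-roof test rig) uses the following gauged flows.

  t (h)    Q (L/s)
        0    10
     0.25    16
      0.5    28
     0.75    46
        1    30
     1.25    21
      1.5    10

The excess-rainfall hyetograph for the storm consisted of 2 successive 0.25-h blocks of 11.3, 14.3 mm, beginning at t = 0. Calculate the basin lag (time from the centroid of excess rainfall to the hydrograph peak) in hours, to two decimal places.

t_L ≈ 0.49 h

Centroid of excess rainfall: t_c = Σ P_i·t̄_i / ΣP_i = 0.2646 h (block centres at 0.125, 0.375 h).
Hydrograph peak occurs at t = 0.75 h, so basin lag t_L = 0.75 − 0.2646 = 0.49 h.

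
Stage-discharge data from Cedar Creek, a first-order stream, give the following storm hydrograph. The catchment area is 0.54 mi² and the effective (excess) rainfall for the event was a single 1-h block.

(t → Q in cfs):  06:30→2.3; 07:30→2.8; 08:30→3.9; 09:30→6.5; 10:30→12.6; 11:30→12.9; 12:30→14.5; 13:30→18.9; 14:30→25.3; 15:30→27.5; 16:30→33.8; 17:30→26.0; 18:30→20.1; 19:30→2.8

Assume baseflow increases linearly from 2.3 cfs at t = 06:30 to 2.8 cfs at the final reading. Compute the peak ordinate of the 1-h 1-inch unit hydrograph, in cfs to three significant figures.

U_p ≈ 62.2 cfs

Direct runoff: 0.00, 0.46, 1.52, 4.08, 10.15, 10.41, 11.97, 16.33, 22.69, 24.85, 31.12, 23.28, 17.34, 0.00 cfs; ΣQ_DR = 174.2 cfs, peak = 31.12 cfs.
Runoff depth d = ΣQ_DR·Δt / A = 174.2 × 3600 / (0.54 mi²) = 0.4999 in.
The 1-inch UH is the DRH scaled by (1 in)/d, so U_p = 31.12 × 1/0.4999 = 62.2 cfs.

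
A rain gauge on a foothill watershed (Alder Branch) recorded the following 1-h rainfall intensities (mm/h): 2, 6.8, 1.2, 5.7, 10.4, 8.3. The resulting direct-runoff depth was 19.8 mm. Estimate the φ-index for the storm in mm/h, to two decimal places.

Only the 4 blocks with intensity above φ contribute runoff: 6.8, 5.7, 10.4, 8.3 mm/h.
Σ(I−φ)·Δt = d  ⇒  (6.8+5.7+10.4+8.3 − 4φ)·1 = 19.8
φ = (31.20 − 19.8/1) / 4 = 2.85 mm/h.

φ ≈ 2.85 mm/h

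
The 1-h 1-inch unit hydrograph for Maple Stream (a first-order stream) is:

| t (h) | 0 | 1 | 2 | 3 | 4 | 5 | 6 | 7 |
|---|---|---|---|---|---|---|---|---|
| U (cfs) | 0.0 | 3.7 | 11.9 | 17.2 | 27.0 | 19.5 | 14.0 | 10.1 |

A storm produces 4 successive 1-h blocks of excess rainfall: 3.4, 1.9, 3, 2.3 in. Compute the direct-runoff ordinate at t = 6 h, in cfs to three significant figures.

Q ≈ 205 cfs

By discrete convolution, Q_j = Σ (P_i / 1 in) · U_{j−i}.
At t = 6 h (j=6): Q = (3.4/1)·14.0 + (1.9/1)·19.5 + (3/1)·27.0 + (2.3/1)·17.2 = 205 cfs.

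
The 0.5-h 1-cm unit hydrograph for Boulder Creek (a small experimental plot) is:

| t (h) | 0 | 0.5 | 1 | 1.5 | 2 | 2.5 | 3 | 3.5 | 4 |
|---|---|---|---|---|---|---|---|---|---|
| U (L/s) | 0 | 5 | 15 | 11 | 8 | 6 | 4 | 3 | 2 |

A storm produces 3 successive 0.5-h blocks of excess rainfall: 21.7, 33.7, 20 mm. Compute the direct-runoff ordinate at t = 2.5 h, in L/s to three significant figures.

By discrete convolution, Q_j = Σ (P_i / 10 mm) · U_{j−i}.
At t = 2.5 h (j=5): Q = (21.7/10)·6 + (33.7/10)·8 + (20/10)·11 = 62.0 L/s.

Q ≈ 62.0 L/s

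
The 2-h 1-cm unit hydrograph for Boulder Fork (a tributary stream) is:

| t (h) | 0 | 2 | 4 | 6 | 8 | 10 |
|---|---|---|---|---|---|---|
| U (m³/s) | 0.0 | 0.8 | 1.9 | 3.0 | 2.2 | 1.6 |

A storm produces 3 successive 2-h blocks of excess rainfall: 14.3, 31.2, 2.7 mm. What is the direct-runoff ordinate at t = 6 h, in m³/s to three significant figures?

Q ≈ 10.4 m³/s

By discrete convolution, Q_j = Σ (P_i / 10 mm) · U_{j−i}.
At t = 6 h (j=3): Q = (14.3/10)·3.0 + (31.2/10)·1.9 + (2.7/10)·0.8 = 10.4 m³/s.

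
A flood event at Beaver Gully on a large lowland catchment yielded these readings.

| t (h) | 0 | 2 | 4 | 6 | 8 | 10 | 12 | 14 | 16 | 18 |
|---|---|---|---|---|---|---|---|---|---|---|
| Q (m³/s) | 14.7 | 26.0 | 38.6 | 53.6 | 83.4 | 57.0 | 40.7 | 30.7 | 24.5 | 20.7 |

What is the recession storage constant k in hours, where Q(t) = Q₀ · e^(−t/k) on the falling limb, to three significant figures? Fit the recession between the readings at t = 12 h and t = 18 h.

On the falling limb, Q drops from 40.7 to 20.7 m³/s between t = 12 h and t = 18 h (Δt = 6 h).
k = −Δt / ln(Q₂/Q₁) = −6 / ln(20.7/40.7) = 8.87 h.

k ≈ 8.87 h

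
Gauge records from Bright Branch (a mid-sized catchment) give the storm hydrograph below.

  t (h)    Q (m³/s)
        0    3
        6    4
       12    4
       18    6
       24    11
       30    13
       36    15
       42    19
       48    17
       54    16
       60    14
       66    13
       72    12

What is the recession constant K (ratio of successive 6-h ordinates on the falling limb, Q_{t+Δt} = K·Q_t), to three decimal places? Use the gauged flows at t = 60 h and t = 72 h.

Using the recession-limb readings at t = 60 h and t = 72 h: Q falls from 14 to 12 m³/s over 2 intervals.
K = (Q₂/Q₁)^(1/2) = (12/14)^(1/2) = 0.926.

K ≈ 0.926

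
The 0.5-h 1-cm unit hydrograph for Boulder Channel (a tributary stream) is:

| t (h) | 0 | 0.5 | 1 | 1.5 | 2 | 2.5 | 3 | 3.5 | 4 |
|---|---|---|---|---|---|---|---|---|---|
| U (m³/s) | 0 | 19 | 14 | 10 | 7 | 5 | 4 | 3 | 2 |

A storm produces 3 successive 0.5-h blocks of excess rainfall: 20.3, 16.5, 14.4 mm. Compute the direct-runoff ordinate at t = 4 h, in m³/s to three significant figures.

By discrete convolution, Q_j = Σ (P_i / 10 mm) · U_{j−i}.
At t = 4 h (j=8): Q = (20.3/10)·2 + (16.5/10)·3 + (14.4/10)·4 = 14.8 m³/s.

Q ≈ 14.8 m³/s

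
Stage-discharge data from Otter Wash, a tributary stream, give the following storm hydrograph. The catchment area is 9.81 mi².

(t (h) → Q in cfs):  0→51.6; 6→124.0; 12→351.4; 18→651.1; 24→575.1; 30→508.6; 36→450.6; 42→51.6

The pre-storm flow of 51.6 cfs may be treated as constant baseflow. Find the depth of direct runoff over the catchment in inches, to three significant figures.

d ≈ 2.23 in

Direct runoff: 0.0, 72.4, 299.8, 599.5, 523.5, 457.0, 399.0, 0.0 cfs; ΣQ_DR = 2351 cfs.
V = ΣQ_DR · Δt = 2351 × 21600 s = 5.079 × 10^7 ft³.
Over A = 9.81 mi², depth = V / A = 2.23 in.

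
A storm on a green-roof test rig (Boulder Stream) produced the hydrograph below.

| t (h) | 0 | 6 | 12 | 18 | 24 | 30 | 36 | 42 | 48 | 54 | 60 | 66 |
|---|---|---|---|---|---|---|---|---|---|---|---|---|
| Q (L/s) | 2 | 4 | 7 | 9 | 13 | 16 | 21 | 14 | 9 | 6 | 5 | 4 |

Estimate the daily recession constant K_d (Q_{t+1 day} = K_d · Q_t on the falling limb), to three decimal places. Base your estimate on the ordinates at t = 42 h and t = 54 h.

K_d ≈ 0.184

Between t = 42 h and t = 54 h the flow falls from 14 to 6 L/s over 2×6 h = 12 h.
Per-interval ratio K = (6/14)^(1/2) = 0.6547; K_d = K^(24/6) = 0.184.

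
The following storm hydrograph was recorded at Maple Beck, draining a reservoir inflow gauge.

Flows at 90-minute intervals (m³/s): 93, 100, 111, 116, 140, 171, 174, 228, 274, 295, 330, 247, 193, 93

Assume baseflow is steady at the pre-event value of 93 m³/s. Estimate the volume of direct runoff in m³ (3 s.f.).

V ≈ 6.82 × 10^6 m³

Direct-runoff ordinates (Q − Q_b): 0.0, 7.0, 18.0, 23.0, 47.0, 78.0, 81.0, 135.0, 181.0, 202.0, 237.0, 154.0, 100.0, 0.0 m³/s.
ΣQ_DR = 1263 m³/s.
With Δt = 1.5 h = 5400 s, V = ΣQ_DR · Δt = 1263 × 5400 = 6.82 × 10^6 m³.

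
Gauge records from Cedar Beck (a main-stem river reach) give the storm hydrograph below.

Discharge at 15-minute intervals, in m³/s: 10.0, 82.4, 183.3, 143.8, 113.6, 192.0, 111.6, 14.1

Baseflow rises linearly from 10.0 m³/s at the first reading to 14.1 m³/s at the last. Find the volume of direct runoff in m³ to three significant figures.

Direct-runoff ordinates (Q − Q_b): 0.00, 71.81, 172.13, 132.04, 101.26, 179.07, 98.09, 0.00 m³/s.
ΣQ_DR = 754.4 m³/s.
With Δt = 0.25 h = 900 s, V = ΣQ_DR · Δt = 754.4 × 900 = 6.79 × 10^5 m³.

V ≈ 6.79 × 10^5 m³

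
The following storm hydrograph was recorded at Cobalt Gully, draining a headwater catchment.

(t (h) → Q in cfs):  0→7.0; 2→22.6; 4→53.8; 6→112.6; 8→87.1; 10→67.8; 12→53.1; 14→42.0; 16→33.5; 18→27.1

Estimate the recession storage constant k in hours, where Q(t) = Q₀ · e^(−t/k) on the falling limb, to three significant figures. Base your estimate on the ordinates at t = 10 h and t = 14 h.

On the falling limb, Q drops from 67.8 to 42.0 cfs between t = 10 h and t = 14 h (Δt = 4 h).
k = −Δt / ln(Q₂/Q₁) = −4 / ln(42.0/67.8) = 8.35 h.

k ≈ 8.35 h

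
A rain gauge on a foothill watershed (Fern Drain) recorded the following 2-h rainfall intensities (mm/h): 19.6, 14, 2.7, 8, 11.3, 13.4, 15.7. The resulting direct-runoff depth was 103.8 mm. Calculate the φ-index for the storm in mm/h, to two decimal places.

φ ≈ 5.02 mm/h

Only the 6 blocks with intensity above φ contribute runoff: 19.6, 14, 8, 11.3, 13.4, 15.7 mm/h.
Σ(I−φ)·Δt = d  ⇒  (19.6+14+8+11.3+13.4+15.7 − 6φ)·2 = 103.8
φ = (82.00 − 103.8/2) / 6 = 5.02 mm/h.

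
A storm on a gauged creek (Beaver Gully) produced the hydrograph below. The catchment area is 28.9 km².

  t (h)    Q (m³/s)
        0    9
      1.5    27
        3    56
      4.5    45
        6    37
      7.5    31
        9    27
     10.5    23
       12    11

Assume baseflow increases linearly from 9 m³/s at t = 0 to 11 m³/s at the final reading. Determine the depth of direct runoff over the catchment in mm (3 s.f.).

d ≈ 32.9 mm

Direct runoff: 0.00, 17.75, 46.50, 35.25, 27.00, 20.75, 16.50, 12.25, 0.00 m³/s; ΣQ_DR = 176.0 m³/s.
V = ΣQ_DR · Δt = 176.0 × 5400 s = 9.504 × 10^5 m³.
Over A = 28.9 km², depth = V / A = 32.9 mm.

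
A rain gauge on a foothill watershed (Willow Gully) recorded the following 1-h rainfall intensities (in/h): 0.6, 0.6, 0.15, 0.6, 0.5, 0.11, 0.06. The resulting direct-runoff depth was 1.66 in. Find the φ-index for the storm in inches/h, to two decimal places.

Only the 4 blocks with intensity above φ contribute runoff: 0.6, 0.6, 0.6, 0.5 in/h.
Σ(I−φ)·Δt = d  ⇒  (0.6+0.6+0.6+0.5 − 4φ)·1 = 1.66
φ = (2.300 − 1.66/1) / 4 = 0.16 in/h.

φ ≈ 0.16 in/h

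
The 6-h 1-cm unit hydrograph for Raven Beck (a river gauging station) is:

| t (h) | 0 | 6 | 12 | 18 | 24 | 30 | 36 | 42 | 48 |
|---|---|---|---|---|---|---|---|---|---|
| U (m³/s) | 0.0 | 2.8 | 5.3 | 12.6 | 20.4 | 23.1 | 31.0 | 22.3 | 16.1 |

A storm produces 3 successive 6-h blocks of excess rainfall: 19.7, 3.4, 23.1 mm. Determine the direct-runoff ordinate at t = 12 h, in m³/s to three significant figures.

By discrete convolution, Q_j = Σ (P_i / 10 mm) · U_{j−i}.
At t = 12 h (j=2): Q = (19.7/10)·5.3 + (3.4/10)·2.8 + (23.1/10)·0.0 = 11.4 m³/s.

Q ≈ 11.4 m³/s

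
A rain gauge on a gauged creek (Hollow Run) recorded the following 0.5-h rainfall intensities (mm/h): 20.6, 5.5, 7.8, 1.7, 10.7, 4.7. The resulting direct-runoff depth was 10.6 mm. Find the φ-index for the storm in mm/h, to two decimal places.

φ ≈ 5.97 mm/h

Only the 3 blocks with intensity above φ contribute runoff: 20.6, 7.8, 10.7 mm/h.
Σ(I−φ)·Δt = d  ⇒  (20.6+7.8+10.7 − 3φ)·0.5 = 10.6
φ = (39.10 − 10.6/0.5) / 3 = 5.97 mm/h.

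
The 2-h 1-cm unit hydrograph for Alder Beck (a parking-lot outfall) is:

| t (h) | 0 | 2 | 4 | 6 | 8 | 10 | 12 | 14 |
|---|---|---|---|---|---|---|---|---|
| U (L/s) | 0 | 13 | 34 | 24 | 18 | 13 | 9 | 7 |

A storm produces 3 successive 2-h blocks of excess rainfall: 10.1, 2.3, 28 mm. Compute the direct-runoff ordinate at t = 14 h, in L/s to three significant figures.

By discrete convolution, Q_j = Σ (P_i / 10 mm) · U_{j−i}.
At t = 14 h (j=7): Q = (10.1/10)·7 + (2.3/10)·9 + (28/10)·13 = 45.5 L/s.

Q ≈ 45.5 L/s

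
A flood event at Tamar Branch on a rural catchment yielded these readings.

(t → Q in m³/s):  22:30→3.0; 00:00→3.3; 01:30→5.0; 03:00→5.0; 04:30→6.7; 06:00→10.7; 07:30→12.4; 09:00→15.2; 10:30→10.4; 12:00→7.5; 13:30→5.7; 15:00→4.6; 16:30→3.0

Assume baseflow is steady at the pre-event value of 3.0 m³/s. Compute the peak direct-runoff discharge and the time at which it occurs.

Q_p = 12.2 m³/s at t = 09:00

Subtracting baseflow gives direct-runoff ordinates: 0.0, 0.3, 2.0, 2.0, 3.7, 7.7, 9.4, 12.2, 7.4, 4.5, 2.7, 1.6, 0.0 m³/s.
The maximum is 12.2 m³/s, occurring at the reading for t = 09:00.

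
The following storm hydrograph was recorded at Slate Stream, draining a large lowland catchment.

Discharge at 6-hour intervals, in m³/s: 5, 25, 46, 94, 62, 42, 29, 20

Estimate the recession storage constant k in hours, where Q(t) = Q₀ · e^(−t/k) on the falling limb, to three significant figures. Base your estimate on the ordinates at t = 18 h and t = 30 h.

On the falling limb, Q drops from 94 to 42 m³/s between t = 18 h and t = 30 h (Δt = 12 h).
k = −Δt / ln(Q₂/Q₁) = −12 / ln(42/94) = 14.9 h.

k ≈ 14.9 h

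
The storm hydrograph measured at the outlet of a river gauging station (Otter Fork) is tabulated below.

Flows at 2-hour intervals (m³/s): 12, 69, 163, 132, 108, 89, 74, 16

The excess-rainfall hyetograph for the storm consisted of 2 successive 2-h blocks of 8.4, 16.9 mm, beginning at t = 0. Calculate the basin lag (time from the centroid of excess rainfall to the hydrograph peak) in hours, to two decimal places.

Centroid of excess rainfall: t_c = Σ P_i·t̄_i / ΣP_i = 2.3360 h (block centres at 1, 3 h).
Hydrograph peak occurs at t = 4 h, so basin lag t_L = 4 − 2.3360 = 1.66 h.

t_L ≈ 1.66 h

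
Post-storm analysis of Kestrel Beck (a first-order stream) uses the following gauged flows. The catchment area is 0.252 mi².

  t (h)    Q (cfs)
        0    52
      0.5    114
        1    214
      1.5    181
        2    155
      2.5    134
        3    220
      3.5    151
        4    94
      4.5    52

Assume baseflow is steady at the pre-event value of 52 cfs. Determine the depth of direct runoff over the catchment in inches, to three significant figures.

d ≈ 2.60 in

Direct runoff: 0.0, 62.0, 162.0, 129.0, 103.0, 82.0, 168.0, 99.0, 42.0, 0.0 cfs; ΣQ_DR = 847.0 cfs.
V = ΣQ_DR · Δt = 847.0 × 1800 s = 1.525 × 10^6 ft³.
Over A = 0.252 mi², depth = V / A = 2.60 in.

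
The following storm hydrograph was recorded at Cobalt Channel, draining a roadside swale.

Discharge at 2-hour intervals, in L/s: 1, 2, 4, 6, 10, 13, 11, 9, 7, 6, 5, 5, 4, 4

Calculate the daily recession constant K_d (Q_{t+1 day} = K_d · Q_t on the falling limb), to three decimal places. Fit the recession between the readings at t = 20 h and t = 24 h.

K_d ≈ 0.262

Between t = 20 h and t = 24 h the flow falls from 5 to 4 L/s over 2×2 h = 4 h.
Per-interval ratio K = (4/5)^(1/2) = 0.8944; K_d = K^(24/2) = 0.262.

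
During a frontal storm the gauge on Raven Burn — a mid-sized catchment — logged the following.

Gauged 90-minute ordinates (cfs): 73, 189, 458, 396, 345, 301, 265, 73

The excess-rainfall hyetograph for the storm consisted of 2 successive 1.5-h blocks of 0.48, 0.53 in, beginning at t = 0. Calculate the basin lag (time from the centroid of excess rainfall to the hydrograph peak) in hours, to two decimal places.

t_L ≈ 1.46 h

Centroid of excess rainfall: t_c = Σ P_i·t̄_i / ΣP_i = 1.5371 h (block centres at 0.75, 2.25 h).
Hydrograph peak occurs at t = 3 h, so basin lag t_L = 3 − 1.5371 = 1.46 h.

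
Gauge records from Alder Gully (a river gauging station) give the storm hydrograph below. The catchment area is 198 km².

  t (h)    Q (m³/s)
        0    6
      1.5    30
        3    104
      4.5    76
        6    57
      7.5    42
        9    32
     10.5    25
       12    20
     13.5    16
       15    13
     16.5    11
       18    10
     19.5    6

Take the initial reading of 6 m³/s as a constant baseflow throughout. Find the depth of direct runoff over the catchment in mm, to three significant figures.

Direct runoff: 0.0, 24.0, 98.0, 70.0, 51.0, 36.0, 26.0, 19.0, 14.0, 10.0, 7.0, 5.0, 4.0, 0.0 m³/s; ΣQ_DR = 364.0 m³/s.
V = ΣQ_DR · Δt = 364.0 × 5400 s = 1.966 × 10^6 m³.
Over A = 198 km², depth = V / A = 9.93 mm.

d ≈ 9.93 mm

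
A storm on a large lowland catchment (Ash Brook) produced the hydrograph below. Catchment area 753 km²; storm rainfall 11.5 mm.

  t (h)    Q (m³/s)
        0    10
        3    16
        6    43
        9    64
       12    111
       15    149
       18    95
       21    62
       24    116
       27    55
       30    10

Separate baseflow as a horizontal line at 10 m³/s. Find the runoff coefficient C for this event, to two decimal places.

C ≈ 0.77

ΣQ_DR = 621.0 m³/s; V = ΣQ_DR·Δt = 6.707 × 10^6 m³.
Runoff depth d = V / A = 8.907 mm.
C = d / P = 8.907 / 11.5 = 0.77.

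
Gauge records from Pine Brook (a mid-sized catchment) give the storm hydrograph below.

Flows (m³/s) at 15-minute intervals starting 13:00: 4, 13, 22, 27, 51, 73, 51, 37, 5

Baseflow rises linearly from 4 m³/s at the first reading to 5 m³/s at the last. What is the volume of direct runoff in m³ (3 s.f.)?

V ≈ 2.18 × 10^5 m³

Direct-runoff ordinates (Q − Q_b): 0.00, 8.88, 17.75, 22.62, 46.50, 68.38, 46.25, 32.12, 0.00 m³/s.
ΣQ_DR = 242.5 m³/s.
With Δt = 0.25 h = 900 s, V = ΣQ_DR · Δt = 242.5 × 900 = 2.18 × 10^5 m³.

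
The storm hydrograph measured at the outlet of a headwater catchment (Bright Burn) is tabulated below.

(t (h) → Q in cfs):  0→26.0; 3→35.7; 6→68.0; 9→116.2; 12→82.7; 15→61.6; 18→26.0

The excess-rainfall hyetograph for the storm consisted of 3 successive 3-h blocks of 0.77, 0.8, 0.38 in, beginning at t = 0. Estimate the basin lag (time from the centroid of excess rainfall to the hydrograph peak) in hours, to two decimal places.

Centroid of excess rainfall: t_c = Σ P_i·t̄_i / ΣP_i = 3.9000 h (block centres at 1.5, 4.5, 7.5 h).
Hydrograph peak occurs at t = 9 h, so basin lag t_L = 9 − 3.9000 = 5.10 h.

t_L ≈ 5.10 h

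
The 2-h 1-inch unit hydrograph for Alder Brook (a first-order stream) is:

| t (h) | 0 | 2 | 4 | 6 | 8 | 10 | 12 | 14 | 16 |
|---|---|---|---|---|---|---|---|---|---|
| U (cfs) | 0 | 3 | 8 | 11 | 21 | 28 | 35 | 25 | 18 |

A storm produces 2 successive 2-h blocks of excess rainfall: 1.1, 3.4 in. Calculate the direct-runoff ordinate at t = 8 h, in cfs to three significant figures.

By discrete convolution, Q_j = Σ (P_i / 1 in) · U_{j−i}.
At t = 8 h (j=4): Q = (1.1/1)·21 + (3.4/1)·11 = 60.5 cfs.

Q ≈ 60.5 cfs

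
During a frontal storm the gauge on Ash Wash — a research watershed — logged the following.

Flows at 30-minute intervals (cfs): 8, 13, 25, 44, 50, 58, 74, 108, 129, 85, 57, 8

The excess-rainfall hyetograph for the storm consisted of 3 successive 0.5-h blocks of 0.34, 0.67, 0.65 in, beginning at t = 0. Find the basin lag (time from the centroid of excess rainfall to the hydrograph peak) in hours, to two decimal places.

t_L ≈ 3.16 h

Centroid of excess rainfall: t_c = Σ P_i·t̄_i / ΣP_i = 0.8434 h (block centres at 0.25, 0.75, 1.25 h).
Hydrograph peak occurs at t = 4 h, so basin lag t_L = 4 − 0.8434 = 3.16 h.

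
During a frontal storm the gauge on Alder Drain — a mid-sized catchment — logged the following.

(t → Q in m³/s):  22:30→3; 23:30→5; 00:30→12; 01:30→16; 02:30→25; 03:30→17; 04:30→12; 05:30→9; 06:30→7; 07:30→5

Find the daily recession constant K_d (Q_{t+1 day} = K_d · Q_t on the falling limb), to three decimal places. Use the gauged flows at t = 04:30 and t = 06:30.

Between t = 04:30 and t = 06:30 the flow falls from 12 to 7 m³/s over 2×1 h = 2 h.
Per-interval ratio K = (7/12)^(1/2) = 0.7638; K_d = K^(24/1) = 0.002.

K_d ≈ 0.002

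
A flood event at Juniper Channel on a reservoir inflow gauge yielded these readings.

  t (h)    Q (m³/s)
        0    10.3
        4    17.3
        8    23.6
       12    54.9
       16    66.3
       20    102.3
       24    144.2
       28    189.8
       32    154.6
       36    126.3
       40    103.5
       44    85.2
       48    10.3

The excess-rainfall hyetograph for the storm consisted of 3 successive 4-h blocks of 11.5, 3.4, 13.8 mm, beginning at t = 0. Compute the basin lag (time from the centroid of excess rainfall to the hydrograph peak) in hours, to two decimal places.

Centroid of excess rainfall: t_c = Σ P_i·t̄_i / ΣP_i = 6.3206 h (block centres at 2, 6, 10 h).
Hydrograph peak occurs at t = 28 h, so basin lag t_L = 28 − 6.3206 = 21.68 h.

t_L ≈ 21.68 h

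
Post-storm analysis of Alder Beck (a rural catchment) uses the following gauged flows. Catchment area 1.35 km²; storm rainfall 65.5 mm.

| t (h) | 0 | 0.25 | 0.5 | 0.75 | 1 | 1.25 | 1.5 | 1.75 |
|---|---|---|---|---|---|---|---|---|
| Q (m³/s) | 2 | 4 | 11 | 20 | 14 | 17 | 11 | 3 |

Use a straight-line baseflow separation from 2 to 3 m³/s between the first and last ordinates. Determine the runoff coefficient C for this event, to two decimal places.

C ≈ 0.63

ΣQ_DR = 62.00 m³/s; V = ΣQ_DR·Δt = 55800 m³.
Runoff depth d = V / A = 41.33 mm.
C = d / P = 41.33 / 65.5 = 0.63.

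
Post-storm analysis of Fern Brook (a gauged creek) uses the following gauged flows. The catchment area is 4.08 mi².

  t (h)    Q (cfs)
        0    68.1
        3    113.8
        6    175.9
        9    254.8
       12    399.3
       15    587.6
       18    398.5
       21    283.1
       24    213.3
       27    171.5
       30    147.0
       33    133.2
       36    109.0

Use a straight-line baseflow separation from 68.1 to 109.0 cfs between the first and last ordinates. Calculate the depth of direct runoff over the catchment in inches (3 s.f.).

Direct runoff: 0.00, 42.29, 100.98, 176.47, 317.57, 502.46, 309.95, 191.14, 117.93, 72.72, 44.82, 27.61, 0.00 cfs; ΣQ_DR = 1904 cfs.
V = ΣQ_DR · Δt = 1904 × 10800 s = 2.056 × 10^7 ft³.
Over A = 4.08 mi², depth = V / A = 2.17 in.

d ≈ 2.17 in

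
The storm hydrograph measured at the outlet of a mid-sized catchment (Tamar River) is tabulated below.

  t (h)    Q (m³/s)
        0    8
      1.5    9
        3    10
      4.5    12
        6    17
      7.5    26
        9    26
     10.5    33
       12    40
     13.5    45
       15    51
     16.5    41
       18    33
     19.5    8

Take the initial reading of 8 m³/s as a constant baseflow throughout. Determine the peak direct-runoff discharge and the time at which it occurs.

Q_p = 43.0 m³/s at t = 15 h

Subtracting baseflow gives direct-runoff ordinates: 0.0, 1.0, 2.0, 4.0, 9.0, 18.0, 18.0, 25.0, 32.0, 37.0, 43.0, 33.0, 25.0, 0.0 m³/s.
The maximum is 43.0 m³/s, occurring at the reading for t = 15 h.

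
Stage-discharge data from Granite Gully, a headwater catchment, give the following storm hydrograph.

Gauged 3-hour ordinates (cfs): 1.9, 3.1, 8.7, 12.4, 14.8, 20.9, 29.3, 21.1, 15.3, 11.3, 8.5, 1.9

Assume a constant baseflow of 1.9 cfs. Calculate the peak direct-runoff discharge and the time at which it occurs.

Subtracting baseflow gives direct-runoff ordinates: 0.0, 1.2, 6.8, 10.5, 12.9, 19.0, 27.4, 19.2, 13.4, 9.4, 6.6, 0.0 cfs.
The maximum is 27.4 cfs, occurring at the reading for t = 18 h.

Q_p = 27.4 cfs at t = 18 h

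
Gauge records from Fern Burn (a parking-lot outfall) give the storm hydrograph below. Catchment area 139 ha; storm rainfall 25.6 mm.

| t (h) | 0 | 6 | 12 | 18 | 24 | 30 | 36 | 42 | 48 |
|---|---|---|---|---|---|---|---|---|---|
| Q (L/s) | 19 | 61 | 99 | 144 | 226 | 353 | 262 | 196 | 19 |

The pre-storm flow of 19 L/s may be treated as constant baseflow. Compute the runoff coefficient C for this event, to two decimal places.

ΣQ_DR = 1208 L/s; V = ΣQ_DR·Δt = 2.609 × 10^7 L.
Runoff depth d = V / A = 18.77 mm.
C = d / P = 18.77 / 25.6 = 0.73.

C ≈ 0.73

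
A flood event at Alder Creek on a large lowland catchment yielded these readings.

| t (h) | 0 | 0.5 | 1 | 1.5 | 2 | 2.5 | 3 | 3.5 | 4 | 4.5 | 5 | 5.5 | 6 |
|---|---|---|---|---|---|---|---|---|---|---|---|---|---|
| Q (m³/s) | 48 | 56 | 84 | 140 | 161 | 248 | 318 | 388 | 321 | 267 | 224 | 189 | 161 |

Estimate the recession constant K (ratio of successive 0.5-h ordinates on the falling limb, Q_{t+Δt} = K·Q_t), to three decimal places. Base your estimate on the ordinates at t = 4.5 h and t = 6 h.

K ≈ 0.845

Using the recession-limb readings at t = 4.5 h and t = 6 h: Q falls from 267 to 161 m³/s over 3 intervals.
K = (Q₂/Q₁)^(1/3) = (161/267)^(1/3) = 0.845.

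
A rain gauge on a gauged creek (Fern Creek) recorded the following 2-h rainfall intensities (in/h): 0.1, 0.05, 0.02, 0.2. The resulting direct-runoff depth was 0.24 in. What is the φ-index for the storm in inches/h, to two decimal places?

Only the 2 blocks with intensity above φ contribute runoff: 0.1, 0.2 in/h.
Σ(I−φ)·Δt = d  ⇒  (0.1+0.2 − 2φ)·2 = 0.24
φ = (0.3000 − 0.24/2) / 2 = 0.09 in/h.

φ ≈ 0.09 in/h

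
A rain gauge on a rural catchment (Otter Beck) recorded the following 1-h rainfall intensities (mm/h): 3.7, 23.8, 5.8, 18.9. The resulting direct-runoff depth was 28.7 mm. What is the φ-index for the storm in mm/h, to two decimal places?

φ ≈ 7.00 mm/h

Only the 2 blocks with intensity above φ contribute runoff: 23.8, 18.9 mm/h.
Σ(I−φ)·Δt = d  ⇒  (23.8+18.9 − 2φ)·1 = 28.7
φ = (42.70 − 28.7/1) / 2 = 7.00 mm/h.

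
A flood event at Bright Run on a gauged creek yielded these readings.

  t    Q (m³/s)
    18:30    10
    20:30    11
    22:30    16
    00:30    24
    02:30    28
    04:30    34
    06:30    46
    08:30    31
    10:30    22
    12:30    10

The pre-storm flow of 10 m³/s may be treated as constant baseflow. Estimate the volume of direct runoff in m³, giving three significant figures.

V ≈ 9.50 × 10^5 m³

Direct-runoff ordinates (Q − Q_b): 0.0, 1.0, 6.0, 14.0, 18.0, 24.0, 36.0, 21.0, 12.0, 0.0 m³/s.
ΣQ_DR = 132.0 m³/s.
With Δt = 2 h = 7200 s, V = ΣQ_DR · Δt = 132.0 × 7200 = 9.50 × 10^5 m³.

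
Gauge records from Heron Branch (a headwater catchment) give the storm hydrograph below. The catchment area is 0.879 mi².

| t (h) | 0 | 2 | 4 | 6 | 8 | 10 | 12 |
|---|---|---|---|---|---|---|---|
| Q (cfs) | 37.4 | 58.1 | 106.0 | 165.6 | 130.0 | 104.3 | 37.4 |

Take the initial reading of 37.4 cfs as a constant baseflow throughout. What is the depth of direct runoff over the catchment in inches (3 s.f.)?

Direct runoff: 0.0, 20.7, 68.6, 128.2, 92.6, 66.9, 0.0 cfs; ΣQ_DR = 377.0 cfs.
V = ΣQ_DR · Δt = 377.0 × 7200 s = 2.714 × 10^6 ft³.
Over A = 0.879 mi², depth = V / A = 1.33 in.

d ≈ 1.33 in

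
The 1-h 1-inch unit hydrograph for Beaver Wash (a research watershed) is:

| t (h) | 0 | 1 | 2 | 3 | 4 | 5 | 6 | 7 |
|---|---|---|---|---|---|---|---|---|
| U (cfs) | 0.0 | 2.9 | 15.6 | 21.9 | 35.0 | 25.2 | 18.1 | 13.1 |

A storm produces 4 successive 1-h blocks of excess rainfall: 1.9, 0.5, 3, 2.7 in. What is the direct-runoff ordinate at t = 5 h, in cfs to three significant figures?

Q ≈ 173 cfs

By discrete convolution, Q_j = Σ (P_i / 1 in) · U_{j−i}.
At t = 5 h (j=5): Q = (1.9/1)·25.2 + (0.5/1)·35.0 + (3/1)·21.9 + (2.7/1)·15.6 = 173 cfs.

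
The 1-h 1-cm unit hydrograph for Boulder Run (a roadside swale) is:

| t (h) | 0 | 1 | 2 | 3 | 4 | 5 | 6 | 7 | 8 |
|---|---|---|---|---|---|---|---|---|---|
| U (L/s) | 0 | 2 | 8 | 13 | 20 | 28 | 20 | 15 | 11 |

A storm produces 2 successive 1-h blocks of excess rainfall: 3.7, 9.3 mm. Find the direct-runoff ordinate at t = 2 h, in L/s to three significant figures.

Q ≈ 4.82 L/s

By discrete convolution, Q_j = Σ (P_i / 10 mm) · U_{j−i}.
At t = 2 h (j=2): Q = (3.7/10)·8 + (9.3/10)·2 = 4.82 L/s.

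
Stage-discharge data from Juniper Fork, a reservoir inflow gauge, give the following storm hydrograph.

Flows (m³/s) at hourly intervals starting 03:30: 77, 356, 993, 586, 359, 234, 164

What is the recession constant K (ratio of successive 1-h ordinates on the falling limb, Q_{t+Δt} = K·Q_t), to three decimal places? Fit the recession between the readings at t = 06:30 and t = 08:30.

Using the recession-limb readings at t = 06:30 and t = 08:30: Q falls from 586 to 234 m³/s over 2 intervals.
K = (Q₂/Q₁)^(1/2) = (234/586)^(1/2) = 0.632.

K ≈ 0.632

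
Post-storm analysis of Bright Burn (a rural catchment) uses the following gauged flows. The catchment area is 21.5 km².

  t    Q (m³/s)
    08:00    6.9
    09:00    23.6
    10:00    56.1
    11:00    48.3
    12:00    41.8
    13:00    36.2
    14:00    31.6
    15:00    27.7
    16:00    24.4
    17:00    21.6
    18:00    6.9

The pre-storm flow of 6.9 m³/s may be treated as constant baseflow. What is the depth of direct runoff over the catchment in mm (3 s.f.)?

Direct runoff: 0.0, 16.7, 49.2, 41.4, 34.9, 29.3, 24.7, 20.8, 17.5, 14.7, 0.0 m³/s; ΣQ_DR = 249.2 m³/s.
V = ΣQ_DR · Δt = 249.2 × 3600 s = 8.971 × 10^5 m³.
Over A = 21.5 km², depth = V / A = 41.7 mm.

d ≈ 41.7 mm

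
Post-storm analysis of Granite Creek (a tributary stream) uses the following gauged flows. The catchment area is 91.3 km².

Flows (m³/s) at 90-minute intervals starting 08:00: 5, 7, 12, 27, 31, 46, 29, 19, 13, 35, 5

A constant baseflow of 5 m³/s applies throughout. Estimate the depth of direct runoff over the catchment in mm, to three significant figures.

Direct runoff: 0.0, 2.0, 7.0, 22.0, 26.0, 41.0, 24.0, 14.0, 8.0, 30.0, 0.0 m³/s; ΣQ_DR = 174.0 m³/s.
V = ΣQ_DR · Δt = 174.0 × 5400 s = 9.396 × 10^5 m³.
Over A = 91.3 km², depth = V / A = 10.3 mm.

d ≈ 10.3 mm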